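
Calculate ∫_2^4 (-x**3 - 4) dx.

-68

By the power rule, an antiderivative is F(x) = -x**4/4 - 4*x.
Then F(4) - F(2) = (-80) - (-12) = -68.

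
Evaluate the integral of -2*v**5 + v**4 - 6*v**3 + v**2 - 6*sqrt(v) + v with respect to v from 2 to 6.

By the power rule, an antiderivative is F(v) = -v**6/3 + v**5/5 - 3*v**4/2 - 4*v**(3/2) + v**3/3 + v**2/2.
Then F(6) - F(2) = (-79254/5 - 24*sqrt(6)) - (-514/15 - 8*sqrt(2)) = -237248/15 - 24*sqrt(6) + 8*sqrt(2).

-237248/15 - 24*sqrt(6) + 8*sqrt(2)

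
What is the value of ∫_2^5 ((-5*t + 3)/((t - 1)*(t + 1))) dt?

-log(64)

Factor the denominator: t**2 - 1 = (t + 1)(t - 1).
Partial fractions: (-5*t + 3)/((t - 1)*(t + 1)) = -4/(t + 1) - 1/(t - 1).
An antiderivative is F(t) = -log(t - 1) - 4*log(t + 1).
Then F(5) - F(2) = (-4*log(3) - 6*log(2)) - (-log(81)) = -log(64).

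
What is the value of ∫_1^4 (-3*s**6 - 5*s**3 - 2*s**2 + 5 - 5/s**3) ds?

-1650741/224

By the power rule, an antiderivative is F(s) = -3*s**7/7 - 5*s**4/4 - 2*s**3/3 + 5*s + 5/(2*s**2).
Then F(4) - F(1) = (-4948759/672) - (433/84) = -1650741/224.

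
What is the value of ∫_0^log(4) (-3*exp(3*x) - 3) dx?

-63 - log(64)

An antiderivative is F(x) = -exp(3*x) - 3*x.
Then F(log(4)) - F(0) = (-64 - log(64)) - (-1) = -63 - log(64).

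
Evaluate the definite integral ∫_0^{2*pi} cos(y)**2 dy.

pi

Use the identity cos^2(y) = (1 + cos(2*y))/2.
An antiderivative is F(y) = y/2 + sin(2*y)/4.
Then F(2*pi) - F(0) = (pi) - (0) = pi.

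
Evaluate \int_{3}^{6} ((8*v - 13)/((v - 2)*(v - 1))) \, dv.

log(2) + 5*log(5)

Factor the denominator: v**2 - 3*v + 2 = (v - 1)(v - 2).
Partial fractions: (8*v - 13)/((v - 2)*(v - 1)) = 5/(v - 1) + 3/(v - 2).
An antiderivative is F(v) = 3*log(v - 2) + 5*log(v - 1).
Then F(6) - F(3) = (6*log(2) + 5*log(5)) - (log(32)) = log(2) + 5*log(5).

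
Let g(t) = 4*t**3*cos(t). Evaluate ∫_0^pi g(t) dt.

48 - 12*pi**2

Integrate by parts 3 times (u = t^3, dv = 4*cos(t) dt).
An antiderivative is F(t) = 4*t**3*sin(t) + 12*t**2*cos(t) - 24*t*sin(t) - 24*cos(t).
Then F(pi) - F(0) = (24 - 12*pi**2) - (-24) = 48 - 12*pi**2.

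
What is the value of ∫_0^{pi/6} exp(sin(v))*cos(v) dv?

-1 + exp(1/2)

Let u = sin(v), so du = cos(v) dv. When v = 0, u = 0; when v = pi/6, u = 1/2.
The integral becomes ∫ exp(u) du from 0 to 1/2, with antiderivative exp(u).
Back in v: F(v) = exp(sin(v)).
Then F(pi/6) - F(0) = (exp(1/2)) - (1) = -1 + exp(1/2).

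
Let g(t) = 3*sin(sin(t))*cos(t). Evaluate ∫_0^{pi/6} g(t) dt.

Let u = sin(t), so du = cos(t) dt. When t = 0, u = 0; when t = pi/6, u = 1/2.
The integral becomes 3·∫ sin(u) du from 0 to 1/2, with antiderivative -3*cos(u).
Back in t: F(t) = -3*cos(sin(t)).
Then F(pi/6) - F(0) = (-3*cos(1/2)) - (-3) = 3 - 3*cos(1/2).

3 - 3*cos(1/2)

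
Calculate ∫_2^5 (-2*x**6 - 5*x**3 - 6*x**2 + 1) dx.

By the power rule, an antiderivative is F(x) = -2*x**7/7 - 5*x**4/4 - 2*x**3 + x.
Then F(5) - F(2) = (-653735/28) - (-494/7) = -651759/28.

-651759/28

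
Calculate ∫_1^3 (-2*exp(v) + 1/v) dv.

-2*exp(3) + log(3) + 2*exp(1)

An antiderivative is F(v) = -2*exp(v) + log(v).
Then F(3) - F(1) = (-2*exp(3) + log(3)) - (-2*exp(1)) = -2*exp(3) + log(3) + 2*exp(1).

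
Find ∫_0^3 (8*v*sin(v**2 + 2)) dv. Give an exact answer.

4*cos(2) - 4*cos(11)

Let u = v**2 + 2, so du = 2*v dv. When v = 0, u = 2; when v = 3, u = 11.
The integral becomes 4·∫ sin(u) du from 2 to 11, with antiderivative -4*cos(u).
Back in v: F(v) = -4*cos(v**2 + 2).
Then F(3) - F(0) = (-4*cos(11)) - (-4*cos(2)) = 4*cos(2) - 4*cos(11).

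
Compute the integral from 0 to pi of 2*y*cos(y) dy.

-4

Integrate by parts once (u = y, dv = 2*cos(y) dy).
An antiderivative is F(y) = 2*y*sin(y) + 2*cos(y).
Then F(pi) - F(0) = (-2) - (2) = -4.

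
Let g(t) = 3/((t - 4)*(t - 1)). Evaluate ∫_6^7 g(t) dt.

log(5/4)

Factor the denominator: t**2 - 5*t + 4 = (t - 1)(t - 4).
Partial fractions: 3/((t - 4)*(t - 1)) = -1/(t - 1) + 1/(t - 4).
An antiderivative is F(t) = log(t - 4) - log(t - 1).
Then F(7) - F(6) = (-log(2)) - (log(2/5)) = log(5/4).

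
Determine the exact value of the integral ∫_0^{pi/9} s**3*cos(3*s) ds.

-sqrt(3)*pi/81 + sqrt(3)*pi**3/4374 + pi**2/486 + 1/27

Integrate by parts 3 times (u = s^3, dv = cos(3*s) ds).
An antiderivative is F(s) = s**3*sin(3*s)/3 + s**2*cos(3*s)/3 - 2*s*sin(3*s)/9 - 2*cos(3*s)/27.
Then F(pi/9) - F(0) = (-sqrt(3)*pi/81 - 1/27 + sqrt(3)*pi**3/4374 + pi**2/486) - (-2/27) = -sqrt(3)*pi/81 + sqrt(3)*pi**3/4374 + pi**2/486 + 1/27.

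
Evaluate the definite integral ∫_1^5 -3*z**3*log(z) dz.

117 - 1875*log(5)/4

Integrate by parts once (u = ln z, dv = -3*z**3 dz).
An antiderivative is F(z) = -3*z**4*(4*log(z) - 1)/16.
Then F(5) - F(1) = (1875/16 - 1875*log(5)/4) - (3/16) = 117 - 1875*log(5)/4.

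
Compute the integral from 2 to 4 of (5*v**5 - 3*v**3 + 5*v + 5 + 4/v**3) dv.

By the power rule, an antiderivative is F(v) = 5*v**6/6 - 3*v**4/4 + 5*v**2/2 + 5*v - 2/v**2.
Then F(4) - F(2) = (78749/24) - (365/6) = 25763/8.

25763/8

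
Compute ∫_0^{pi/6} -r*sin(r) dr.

Integrate by parts once (u = r, dv = -sin(r) dr).
An antiderivative is F(r) = r*cos(r) - sin(r).
Then F(pi/6) - F(0) = (-1/2 + sqrt(3)*pi/12) - (0) = -1/2 + sqrt(3)*pi/12.

-1/2 + sqrt(3)*pi/12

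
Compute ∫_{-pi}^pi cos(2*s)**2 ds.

Use the identity cos^2(2*s) = (1 + cos(4*s))/2.
An antiderivative is F(s) = s/2 + sin(4*s)/8.
Then F(pi) - F(-pi) = (pi/2) - (-pi/2) = pi.

pi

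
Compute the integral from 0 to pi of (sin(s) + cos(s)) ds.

2

An antiderivative is F(s) = sin(s) - cos(s).
Then F(pi) - F(0) = (1) - (-1) = 2.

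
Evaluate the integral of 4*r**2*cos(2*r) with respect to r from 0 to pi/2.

Integrate by parts twice (u = r^2, dv = 4*cos(2*r) dr).
An antiderivative is F(r) = 2*r**2*sin(2*r) + 2*r*cos(2*r) - sin(2*r).
Then F(pi/2) - F(0) = (-pi) - (0) = -pi.

-pi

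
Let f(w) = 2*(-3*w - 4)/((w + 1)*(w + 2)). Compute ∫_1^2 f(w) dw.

Factor the denominator: w**2 + 3*w + 2 = (w + 2)(w + 1).
Partial fractions: 2*(-3*w - 4)/((w + 1)*(w + 2)) = -4/(w + 2) - 2/(w + 1).
An antiderivative is F(w) = -2*log(w + 1) - 4*log(w + 2).
Then F(2) - F(1) = (-8*log(2) - 2*log(3)) - (-4*log(3) - 2*log(2)) = log(9/64).

log(9/64)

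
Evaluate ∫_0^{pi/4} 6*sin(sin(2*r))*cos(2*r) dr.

3 - 3*cos(1)

Let u = sin(2*r), so du = 2*cos(2*r) dr. When r = 0, u = 0; when r = pi/4, u = 1.
The integral becomes 3·∫ sin(u) du from 0 to 1, with antiderivative -3*cos(u).
Back in r: F(r) = -3*cos(sin(2*r)).
Then F(pi/4) - F(0) = (-3*cos(1)) - (-3) = 3 - 3*cos(1).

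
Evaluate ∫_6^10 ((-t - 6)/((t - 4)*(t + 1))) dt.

Factor the denominator: t**2 - 3*t - 4 = (t + 1)(t - 4).
Partial fractions: (-t - 6)/((t - 4)*(t + 1)) = 1/(t + 1) - 2/(t - 4).
An antiderivative is F(t) = -2*log(t - 4) + log(t + 1).
Then F(10) - F(6) = (log(11/36)) - (log(7/4)) = log(11/63).

log(11/63)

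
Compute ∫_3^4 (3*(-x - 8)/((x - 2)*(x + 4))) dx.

log(2/49)

Factor the denominator: x**2 + 2*x - 8 = (x + 4)(x - 2).
Partial fractions: 3*(-x - 8)/((x - 2)*(x + 4)) = 2/(x + 4) - 5/(x - 2).
An antiderivative is F(x) = -5*log(x - 2) + 2*log(x + 4).
Then F(4) - F(3) = (log(2)) - (log(49)) = log(2/49).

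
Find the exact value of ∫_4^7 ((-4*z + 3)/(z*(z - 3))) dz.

Factor the denominator: z**2 - 3*z = z(z - 3).
Partial fractions: (-4*z + 3)/(z*(z - 3)) = -1/z - 3/(z - 3).
An antiderivative is F(z) = -log(z) - 3*log(z - 3).
Then F(7) - F(4) = (-6*log(2) - log(7)) - (-log(4)) = -4*log(2) - log(7).

-4*log(2) - log(7)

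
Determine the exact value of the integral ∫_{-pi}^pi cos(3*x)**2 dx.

pi

Use the identity cos^2(3*x) = (1 + cos(6*x))/2.
An antiderivative is F(x) = x/2 + sin(6*x)/12.
Then F(pi) - F(-pi) = (pi/2) - (-pi/2) = pi.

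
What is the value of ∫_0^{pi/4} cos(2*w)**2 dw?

pi/8

Use the identity cos^2(2*w) = (1 + cos(4*w))/2.
An antiderivative is F(w) = w/2 + sin(4*w)/8.
Then F(pi/4) - F(0) = (pi/8) - (0) = pi/8.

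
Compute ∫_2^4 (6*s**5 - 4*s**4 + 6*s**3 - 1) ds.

17982/5

By the power rule, an antiderivative is F(s) = s**6 - 4*s**5/5 + 3*s**4/2 - s.
Then F(4) - F(2) = (18284/5) - (302/5) = 17982/5.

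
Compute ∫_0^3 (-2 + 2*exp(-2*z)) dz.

An antiderivative is F(z) = -2*z - exp(-2*z).
Then F(3) - F(0) = (-6 - exp(-6)) - (-1) = -5 - exp(-6).

-5 - exp(-6)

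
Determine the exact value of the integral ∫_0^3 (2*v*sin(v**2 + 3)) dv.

cos(3) - cos(12)

Let u = v**2 + 3, so du = 2*v dv. When v = 0, u = 3; when v = 3, u = 12.
The integral becomes ∫ sin(u) du from 3 to 12, with antiderivative -cos(u).
Back in v: F(v) = -cos(v**2 + 3).
Then F(3) - F(0) = (-cos(12)) - (-cos(3)) = cos(3) - cos(12).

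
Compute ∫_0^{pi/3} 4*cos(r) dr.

An antiderivative is F(r) = 4*sin(r).
Then F(pi/3) - F(0) = (2*sqrt(3)) - (0) = 2*sqrt(3).

2*sqrt(3)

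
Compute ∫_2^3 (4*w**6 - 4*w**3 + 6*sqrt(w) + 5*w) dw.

-8*sqrt(2) + 12*sqrt(3) + 15737/14

By the power rule, an antiderivative is F(w) = 4*w**7/7 - w**4 + 4*w**(3/2) + 5*w**2/2.
Then F(3) - F(2) = (12*sqrt(3) + 16677/14) - (8*sqrt(2) + 470/7) = -8*sqrt(2) + 12*sqrt(3) + 15737/14.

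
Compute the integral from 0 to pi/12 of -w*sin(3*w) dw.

sqrt(2)*(-4 + pi)/72

Integrate by parts once (u = w, dv = -sin(3*w) dw).
An antiderivative is F(w) = w*cos(3*w)/3 - sin(3*w)/9.
Then F(pi/12) - F(0) = (sqrt(2)*(-4 + pi)/72) - (0) = sqrt(2)*(-4 + pi)/72.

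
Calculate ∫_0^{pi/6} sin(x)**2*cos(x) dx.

Let u = sin(x), so du = cos(x) dx. When x = 0, u = 0; when x = pi/6, u = 1/2.
The integral becomes ∫ u**2 du from 0 to 1/2, with antiderivative u**3/3.
Back in x: F(x) = sin(x)**3/3.
Then F(pi/6) - F(0) = (1/24) - (0) = 1/24.

1/24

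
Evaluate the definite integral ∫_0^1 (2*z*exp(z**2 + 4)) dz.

-exp(4) + exp(5)

Let u = z**2 + 4, so du = 2*z dz. When z = 0, u = 4; when z = 1, u = 5.
The integral becomes ∫ exp(u) du from 4 to 5, with antiderivative exp(u).
Back in z: F(z) = exp(z**2 + 4).
Then F(1) - F(0) = (exp(5)) - (exp(4)) = -exp(4) + exp(5).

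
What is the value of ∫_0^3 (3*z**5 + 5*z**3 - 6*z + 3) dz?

1791/4

By the power rule, an antiderivative is F(z) = z**6/2 + 5*z**4/4 - 3*z**2 + 3*z.
Then F(3) - F(0) = (1791/4) - (0) = 1791/4.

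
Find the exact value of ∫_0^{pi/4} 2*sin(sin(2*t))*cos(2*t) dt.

Let u = sin(2*t), so du = 2*cos(2*t) dt. When t = 0, u = 0; when t = pi/4, u = 1.
The integral becomes ∫ sin(u) du from 0 to 1, with antiderivative -cos(u).
Back in t: F(t) = -cos(sin(2*t)).
Then F(pi/4) - F(0) = (-cos(1)) - (-1) = 1 - cos(1).

1 - cos(1)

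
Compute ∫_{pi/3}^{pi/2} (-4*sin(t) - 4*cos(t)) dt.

-6 + 2*sqrt(3)

An antiderivative is F(t) = -4*sin(t) + 4*cos(t).
Then F(pi/2) - F(pi/3) = (-4) - (2 - 2*sqrt(3)) = -6 + 2*sqrt(3).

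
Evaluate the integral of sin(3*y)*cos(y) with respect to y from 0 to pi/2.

1/2

Use the identity sin(3*y)cos(y) = [sin(4*y) + sin(2*y)]/2.
An antiderivative is F(y) = -cos(2*y)/4 - cos(4*y)/8.
Then F(pi/2) - F(0) = (1/8) - (-3/8) = 1/2.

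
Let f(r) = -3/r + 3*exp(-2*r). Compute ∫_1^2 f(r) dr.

-3*log(2) - 3*exp(-4)/2 + 3*exp(-2)/2

An antiderivative is F(r) = -3*log(r) - 3*exp(-2*r)/2.
Then F(2) - F(1) = (-3*log(2) - 3*exp(-4)/2) - (-3*exp(-2)/2) = -3*log(2) - 3*exp(-4)/2 + 3*exp(-2)/2.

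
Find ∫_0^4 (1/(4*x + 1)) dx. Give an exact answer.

log(17)/4

An antiderivative is F(x) = log(4*x + 1)/4.
Then F(4) - F(0) = (log(17)/4) - (0) = log(17)/4.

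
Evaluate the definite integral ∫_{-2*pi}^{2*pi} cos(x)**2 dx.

Use the identity cos^2(x) = (1 + cos(2*x))/2.
An antiderivative is F(x) = x/2 + sin(2*x)/4.
Then F(2*pi) - F(-2*pi) = (pi) - (-pi) = 2*pi.

2*pi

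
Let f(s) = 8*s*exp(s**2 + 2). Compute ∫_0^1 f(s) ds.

-4*(1 - exp(1))*exp(2)

Let u = s**2 + 2, so du = 2*s ds. When s = 0, u = 2; when s = 1, u = 3.
The integral becomes 4·∫ exp(u) du from 2 to 3, with antiderivative 4*exp(u).
Back in s: F(s) = 4*exp(s**2 + 2).
Then F(1) - F(0) = (4*exp(3)) - (4*exp(2)) = -4*(1 - exp(1))*exp(2).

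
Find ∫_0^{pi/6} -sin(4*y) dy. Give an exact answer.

An antiderivative is F(y) = cos(4*y)/4.
Then F(pi/6) - F(0) = (-1/8) - (1/4) = -3/8.

-3/8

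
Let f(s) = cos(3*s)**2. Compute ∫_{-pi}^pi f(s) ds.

pi

Use the identity cos^2(3*s) = (1 + cos(6*s))/2.
An antiderivative is F(s) = s/2 + sin(6*s)/12.
Then F(pi) - F(-pi) = (pi/2) - (-pi/2) = pi.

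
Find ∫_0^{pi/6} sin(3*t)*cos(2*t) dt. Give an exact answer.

3/5 - sqrt(3)/5

Use the identity sin(3*t)cos(2*t) = [sin(5*t) + sin(t)]/2.
An antiderivative is F(t) = -cos(t)/2 - cos(5*t)/10.
Then F(pi/6) - F(0) = (-sqrt(3)/5) - (-3/5) = 3/5 - sqrt(3)/5.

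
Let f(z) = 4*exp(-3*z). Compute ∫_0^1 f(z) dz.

An antiderivative is F(z) = -4*exp(-3*z)/3.
Then F(1) - F(0) = (-4*exp(-3)/3) - (-4/3) = 4/3 - 4*exp(-3)/3.

4/3 - 4*exp(-3)/3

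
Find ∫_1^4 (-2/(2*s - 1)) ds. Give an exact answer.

An antiderivative is F(s) = -log(2*s - 1).
Then F(4) - F(1) = (-log(7)) - (0) = -log(7).

-log(7)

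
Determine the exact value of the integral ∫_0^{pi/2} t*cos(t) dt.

Integrate by parts once (u = t, dv = cos(t) dt).
An antiderivative is F(t) = t*sin(t) + cos(t).
Then F(pi/2) - F(0) = (pi/2) - (1) = -1 + pi/2.

-1 + pi/2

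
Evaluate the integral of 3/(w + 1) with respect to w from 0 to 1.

log(8)

An antiderivative is F(w) = 3*log(w + 1).
Then F(1) - F(0) = (log(8)) - (0) = log(8).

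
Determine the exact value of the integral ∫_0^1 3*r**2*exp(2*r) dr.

Integrate by parts twice (u = r^2, dv = 3*exp(2*r) dr).
An antiderivative is F(r) = (6*r**2 - 6*r + 3)*exp(2*r)/4.
Then F(1) - F(0) = (3*exp(2)/4) - (3/4) = -3/4 + 3*exp(2)/4.

-3/4 + 3*exp(2)/4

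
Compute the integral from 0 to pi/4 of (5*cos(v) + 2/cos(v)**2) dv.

2 + 5*sqrt(2)/2

An antiderivative is F(v) = 5*sin(v) + 2*tan(v).
Then F(pi/4) - F(0) = (2 + 5*sqrt(2)/2) - (0) = 2 + 5*sqrt(2)/2.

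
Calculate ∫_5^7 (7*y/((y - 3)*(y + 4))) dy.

Factor the denominator: y**2 + y - 12 = (y + 4)(y - 3).
Partial fractions: 7*y/((y - 3)*(y + 4)) = 4/(y + 4) + 3/(y - 3).
An antiderivative is F(y) = 3*log(y - 3) + 4*log(y + 4).
Then F(7) - F(5) = (6*log(2) + 4*log(11)) - (3*log(2) + 8*log(3)) = -8*log(3) + 3*log(2) + 4*log(11).

-8*log(3) + 3*log(2) + 4*log(11)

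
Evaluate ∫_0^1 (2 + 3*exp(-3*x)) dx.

An antiderivative is F(x) = 2*x - exp(-3*x).
Then F(1) - F(0) = (2 - exp(-3)) - (-1) = 3 - exp(-3).

3 - exp(-3)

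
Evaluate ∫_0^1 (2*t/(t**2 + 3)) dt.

log(4/3)

Let u = t**2 + 3, so du = 2*t dt. When t = 0, u = 3; when t = 1, u = 4.
The integral becomes ∫ 1/u du from 3 to 4, with antiderivative log(u).
Back in t: F(t) = log(t**2 + 3).
Then F(1) - F(0) = (log(4)) - (log(3)) = log(4/3).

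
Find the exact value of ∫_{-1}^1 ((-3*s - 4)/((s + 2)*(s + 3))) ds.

Factor the denominator: s**2 + 5*s + 6 = (s + 3)(s + 2).
Partial fractions: (-3*s - 4)/((s + 2)*(s + 3)) = -5/(s + 3) + 2/(s + 2).
An antiderivative is F(s) = 2*log(s + 2) - 5*log(s + 3).
Then F(1) - F(-1) = (-10*log(2) + 2*log(3)) - (-log(32)) = log(9/32).

log(9/32)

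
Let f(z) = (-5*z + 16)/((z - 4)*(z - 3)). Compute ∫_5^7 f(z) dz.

-4*log(3) - log(2)

Factor the denominator: z**2 - 7*z + 12 = (z - 3)(z - 4).
Partial fractions: (-5*z + 16)/((z - 4)*(z - 3)) = -1/(z - 3) - 4/(z - 4).
An antiderivative is F(z) = -4*log(z - 4) - log(z - 3).
Then F(7) - F(5) = (-4*log(3) - 2*log(2)) - (-log(2)) = -4*log(3) - log(2).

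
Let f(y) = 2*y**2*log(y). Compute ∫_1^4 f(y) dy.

-14 + 256*log(2)/3

Integrate by parts once (u = ln y, dv = 2*y**2 dy).
An antiderivative is F(y) = 2*y**3*(3*log(y) - 1)/9.
Then F(4) - F(1) = (-128/9 + 256*log(2)/3) - (-2/9) = -14 + 256*log(2)/3.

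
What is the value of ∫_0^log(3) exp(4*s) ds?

20

Let u = exp(s), so du = exp(s) ds. When s = 0, u = 1; when s = log(3), u = 3.
The integral becomes ∫ u**3 du from 1 to 3, with antiderivative u**4/4.
Back in s: F(s) = exp(4*s)/4.
Then F(log(3)) - F(0) = (81/4) - (1/4) = 20.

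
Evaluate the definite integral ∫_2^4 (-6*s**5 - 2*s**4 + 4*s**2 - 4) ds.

-65432/15

By the power rule, an antiderivative is F(s) = -s**6 - 2*s**5/5 + 4*s**3/3 - 4*s.
Then F(4) - F(2) = (-66544/15) - (-1112/15) = -65432/15.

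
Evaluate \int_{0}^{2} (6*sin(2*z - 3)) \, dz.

3*cos(3) - 3*cos(1)

Let u = 2*z - 3, so du = 2 dz. When z = 0, u = -3; when z = 2, u = 1.
The integral becomes 3·∫ sin(u) du from -3 to 1, with antiderivative -3*cos(u).
Back in z: F(z) = -3*cos(2*z - 3).
Then F(2) - F(0) = (-3*cos(1)) - (-3*cos(3)) = 3*cos(3) - 3*cos(1).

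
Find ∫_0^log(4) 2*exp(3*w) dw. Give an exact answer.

42

Let u = exp(w), so du = exp(w) dw. When w = 0, u = 1; when w = log(4), u = 4.
The integral becomes 2·∫ u**2 du from 1 to 4, with antiderivative 2*u**3/3.
Back in w: F(w) = 2*exp(3*w)/3.
Then F(log(4)) - F(0) = (128/3) - (2/3) = 42.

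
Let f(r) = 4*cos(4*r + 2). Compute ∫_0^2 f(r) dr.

Let u = 4*r + 2, so du = 4 dr. When r = 0, u = 2; when r = 2, u = 10.
The integral becomes ∫ cos(u) du from 2 to 10, with antiderivative sin(u).
Back in r: F(r) = sin(4*r + 2).
Then F(2) - F(0) = (sin(10)) - (sin(2)) = -sin(2) + sin(10).

-sin(2) + sin(10)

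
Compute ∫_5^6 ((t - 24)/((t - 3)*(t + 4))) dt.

Factor the denominator: t**2 + t - 12 = (t + 4)(t - 3).
Partial fractions: (t - 24)/((t - 3)*(t + 4)) = 4/(t + 4) - 3/(t - 3).
An antiderivative is F(t) = -3*log(t - 3) + 4*log(t + 4).
Then F(6) - F(5) = (-3*log(3) + 4*log(2) + 4*log(5)) - (-3*log(2) + 8*log(3)) = -11*log(3) + 7*log(2) + 4*log(5).

-11*log(3) + 7*log(2) + 4*log(5)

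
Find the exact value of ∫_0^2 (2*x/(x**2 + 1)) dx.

log(5)

Let u = x**2 + 1, so du = 2*x dx. When x = 0, u = 1; when x = 2, u = 5.
The integral becomes ∫ 1/u du from 1 to 5, with antiderivative log(u).
Back in x: F(x) = log(x**2 + 1).
Then F(2) - F(0) = (log(5)) - (0) = log(5).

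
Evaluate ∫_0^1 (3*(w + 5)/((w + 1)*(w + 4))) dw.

log(64/5)

Factor the denominator: w**2 + 5*w + 4 = (w + 4)(w + 1).
Partial fractions: 3*(w + 5)/((w + 1)*(w + 4)) = -1/(w + 4) + 4/(w + 1).
An antiderivative is F(w) = 4*log(w + 1) - log(w + 4).
Then F(1) - F(0) = (log(16/5)) - (-log(4)) = log(64/5).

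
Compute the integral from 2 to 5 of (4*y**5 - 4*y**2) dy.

By the power rule, an antiderivative is F(y) = 2*y**6/3 - 4*y**3/3.
Then F(5) - F(2) = (10250) - (32) = 10218.

10218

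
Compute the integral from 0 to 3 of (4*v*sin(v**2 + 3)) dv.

Let u = v**2 + 3, so du = 2*v dv. When v = 0, u = 3; when v = 3, u = 12.
The integral becomes 2·∫ sin(u) du from 3 to 12, with antiderivative -2*cos(u).
Back in v: F(v) = -2*cos(v**2 + 3).
Then F(3) - F(0) = (-2*cos(12)) - (-2*cos(3)) = 2*cos(3) - 2*cos(12).

2*cos(3) - 2*cos(12)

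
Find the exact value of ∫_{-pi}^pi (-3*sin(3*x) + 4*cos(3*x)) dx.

0

An antiderivative is F(x) = 4*sin(3*x)/3 + cos(3*x).
Then F(pi) - F(-pi) = (-1) - (-1) = 0.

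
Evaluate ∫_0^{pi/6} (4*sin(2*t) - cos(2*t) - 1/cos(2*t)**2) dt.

1 - 3*sqrt(3)/4

An antiderivative is F(t) = -sin(2*t)/2 - 2*cos(2*t) - tan(2*t)/2.
Then F(pi/6) - F(0) = (-3*sqrt(3)/4 - 1) - (-2) = 1 - 3*sqrt(3)/4.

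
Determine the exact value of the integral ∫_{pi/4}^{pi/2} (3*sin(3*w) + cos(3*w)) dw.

-2*sqrt(2)/3 - 1/3

An antiderivative is F(w) = sin(3*w)/3 - cos(3*w).
Then F(pi/2) - F(pi/4) = (-1/3) - (2*sqrt(2)/3) = -2*sqrt(2)/3 - 1/3.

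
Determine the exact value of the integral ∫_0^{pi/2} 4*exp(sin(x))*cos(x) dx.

Let u = sin(x), so du = cos(x) dx. When x = 0, u = 0; when x = pi/2, u = 1.
The integral becomes 4·∫ exp(u) du from 0 to 1, with antiderivative 4*exp(u).
Back in x: F(x) = 4*exp(sin(x)).
Then F(pi/2) - F(0) = (4*E) - (4) = -4 + 4*E.

-4 + 4*E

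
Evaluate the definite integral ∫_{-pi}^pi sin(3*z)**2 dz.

pi

Use the identity sin^2(3*z) = (1 - cos(6*z))/2.
An antiderivative is F(z) = z/2 - sin(6*z)/12.
Then F(pi) - F(-pi) = (pi/2) - (-pi/2) = pi.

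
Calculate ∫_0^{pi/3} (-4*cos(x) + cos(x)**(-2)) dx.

-sqrt(3)

An antiderivative is F(x) = -4*sin(x) + tan(x).
Then F(pi/3) - F(0) = (-sqrt(3)) - (0) = -sqrt(3).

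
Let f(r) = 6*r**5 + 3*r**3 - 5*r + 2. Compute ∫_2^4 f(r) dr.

4186

By the power rule, an antiderivative is F(r) = r**6 + 3*r**4/4 - 5*r**2/2 + 2*r.
Then F(4) - F(2) = (4256) - (70) = 4186.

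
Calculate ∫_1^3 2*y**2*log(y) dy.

-52/9 + 18*log(3)

Integrate by parts once (u = ln y, dv = 2*y**2 dy).
An antiderivative is F(y) = 2*y**3*(3*log(y) - 1)/9.
Then F(3) - F(1) = (-6 + 18*log(3)) - (-2/9) = -52/9 + 18*log(3).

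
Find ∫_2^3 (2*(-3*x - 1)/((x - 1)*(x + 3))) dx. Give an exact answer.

Factor the denominator: x**2 + 2*x - 3 = (x + 3)(x - 1).
Partial fractions: 2*(-3*x - 1)/((x - 1)*(x + 3)) = -4/(x + 3) - 2/(x - 1).
An antiderivative is F(x) = -2*log(x - 1) - 4*log(x + 3).
Then F(3) - F(2) = (-4*log(3) - 6*log(2)) - (-4*log(5)) = -4*log(3) - 6*log(2) + 4*log(5).

-4*log(3) - 6*log(2) + 4*log(5)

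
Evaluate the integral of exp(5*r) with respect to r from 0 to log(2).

Let u = exp(r), so du = exp(r) dr. When r = 0, u = 1; when r = log(2), u = 2.
The integral becomes ∫ u**4 du from 1 to 2, with antiderivative u**5/5.
Back in r: F(r) = exp(5*r)/5.
Then F(log(2)) - F(0) = (32/5) - (1/5) = 31/5.

31/5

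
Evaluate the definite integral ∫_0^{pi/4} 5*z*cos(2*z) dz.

-5/4 + 5*pi/8

Integrate by parts once (u = z, dv = 5*cos(2*z) dz).
An antiderivative is F(z) = 5*z*sin(2*z)/2 + 5*cos(2*z)/4.
Then F(pi/4) - F(0) = (5*pi/8) - (5/4) = -5/4 + 5*pi/8.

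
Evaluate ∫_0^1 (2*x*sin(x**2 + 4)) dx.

cos(4) - cos(5)

Let u = x**2 + 4, so du = 2*x dx. When x = 0, u = 4; when x = 1, u = 5.
The integral becomes ∫ sin(u) du from 4 to 5, with antiderivative -cos(u).
Back in x: F(x) = -cos(x**2 + 4).
Then F(1) - F(0) = (-cos(5)) - (-cos(4)) = cos(4) - cos(5).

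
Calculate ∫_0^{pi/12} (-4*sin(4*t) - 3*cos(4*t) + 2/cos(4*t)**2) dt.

An antiderivative is F(t) = -3*sin(4*t)/4 + cos(4*t) + tan(4*t)/2.
Then F(pi/12) - F(0) = (sqrt(3)/8 + 1/2) - (1) = -1/2 + sqrt(3)/8.

-1/2 + sqrt(3)/8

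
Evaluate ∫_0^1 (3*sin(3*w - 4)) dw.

Let u = 3*w - 4, so du = 3 dw. When w = 0, u = -4; when w = 1, u = -1.
The integral becomes ∫ sin(u) du from -4 to -1, with antiderivative -cos(u).
Back in w: F(w) = -cos(3*w - 4).
Then F(1) - F(0) = (-cos(1)) - (-cos(4)) = cos(4) - cos(1).

cos(4) - cos(1)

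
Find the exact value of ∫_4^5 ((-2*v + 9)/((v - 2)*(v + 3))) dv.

-10*log(2) + log(3) + 3*log(7)

Factor the denominator: v**2 + v - 6 = (v + 3)(v - 2).
Partial fractions: (-2*v + 9)/((v - 2)*(v + 3)) = -3/(v + 3) + 1/(v - 2).
An antiderivative is F(v) = log(v - 2) - 3*log(v + 3).
Then F(5) - F(4) = (-9*log(2) + log(3)) - (-3*log(7) + log(2)) = -10*log(2) + log(3) + 3*log(7).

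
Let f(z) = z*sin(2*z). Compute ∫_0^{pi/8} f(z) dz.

Integrate by parts once (u = z, dv = sin(2*z) dz).
An antiderivative is F(z) = -z*cos(2*z)/2 + sin(2*z)/4.
Then F(pi/8) - F(0) = (sqrt(2)*(4 - pi)/32) - (0) = sqrt(2)*(4 - pi)/32.

sqrt(2)*(4 - pi)/32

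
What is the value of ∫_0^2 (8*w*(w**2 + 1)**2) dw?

496/3

Let u = w**2 + 1, so du = 2*w dw. When w = 0, u = 1; when w = 2, u = 5.
The integral becomes 4·∫ u**2 du from 1 to 5, with antiderivative 4*u**3/3.
Back in w: F(w) = 4*(w**2 + 1)**3/3.
Then F(2) - F(0) = (500/3) - (4/3) = 496/3.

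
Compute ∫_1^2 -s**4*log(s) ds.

Integrate by parts once (u = ln s, dv = -s**4 ds).
An antiderivative is F(s) = -s**5*(5*log(s) - 1)/25.
Then F(2) - F(1) = (32/25 - 32*log(2)/5) - (1/25) = 31/25 - 32*log(2)/5.

31/25 - 32*log(2)/5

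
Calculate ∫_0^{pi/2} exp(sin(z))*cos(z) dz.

Let u = sin(z), so du = cos(z) dz. When z = 0, u = 0; when z = pi/2, u = 1.
The integral becomes ∫ exp(u) du from 0 to 1, with antiderivative exp(u).
Back in z: F(z) = exp(sin(z)).
Then F(pi/2) - F(0) = (E) - (1) = -1 + E.

-1 + E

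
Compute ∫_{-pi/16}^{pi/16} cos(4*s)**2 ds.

1/8 + pi/16

Use the identity cos^2(4*s) = (1 + cos(8*s))/2.
An antiderivative is F(s) = s/2 + sin(8*s)/16.
Then F(pi/16) - F(-pi/16) = (1/16 + pi/32) - (-pi/32 - 1/16) = 1/8 + pi/16.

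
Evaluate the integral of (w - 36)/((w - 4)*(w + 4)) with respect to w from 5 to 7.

-14*log(3) + 5*log(11)

Factor the denominator: w**2 - 16 = (w + 4)(w - 4).
Partial fractions: (w - 36)/((w - 4)*(w + 4)) = 5/(w + 4) - 4/(w - 4).
An antiderivative is F(w) = -4*log(w - 4) + 5*log(w + 4).
Then F(7) - F(5) = (-4*log(3) + 5*log(11)) - (10*log(3)) = -14*log(3) + 5*log(11).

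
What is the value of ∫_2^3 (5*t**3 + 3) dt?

337/4

By the power rule, an antiderivative is F(t) = 5*t**4/4 + 3*t.
Then F(3) - F(2) = (441/4) - (26) = 337/4.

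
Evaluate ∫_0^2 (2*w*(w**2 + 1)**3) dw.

156

Let u = w**2 + 1, so du = 2*w dw. When w = 0, u = 1; when w = 2, u = 5.
The integral becomes ∫ u**3 du from 1 to 5, with antiderivative u**4/4.
Back in w: F(w) = (w**2 + 1)**4/4.
Then F(2) - F(0) = (625/4) - (1/4) = 156.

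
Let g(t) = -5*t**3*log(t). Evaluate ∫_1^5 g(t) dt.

Integrate by parts once (u = ln t, dv = -5*t**3 dt).
An antiderivative is F(t) = -5*t**4*(4*log(t) - 1)/16.
Then F(5) - F(1) = (3125/16 - 3125*log(5)/4) - (5/16) = 195 - 3125*log(5)/4.

195 - 3125*log(5)/4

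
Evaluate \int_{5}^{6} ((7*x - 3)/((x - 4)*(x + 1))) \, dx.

Factor the denominator: x**2 - 3*x - 4 = (x + 1)(x - 4).
Partial fractions: (7*x - 3)/((x - 4)*(x + 1)) = 2/(x + 1) + 5/(x - 4).
An antiderivative is F(x) = 5*log(x - 4) + 2*log(x + 1).
Then F(6) - F(5) = (5*log(2) + 2*log(7)) - (log(36)) = -2*log(3) + 3*log(2) + 2*log(7).

-2*log(3) + 3*log(2) + 2*log(7)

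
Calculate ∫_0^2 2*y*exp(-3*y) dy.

2/9 - 14*exp(-6)/9

Integrate by parts once (u = y, dv = 2*exp(-3*y) dy).
An antiderivative is F(y) = (-6*y - 2)*exp(-3*y)/9.
Then F(2) - F(0) = (-14*exp(-6)/9) - (-2/9) = 2/9 - 14*exp(-6)/9.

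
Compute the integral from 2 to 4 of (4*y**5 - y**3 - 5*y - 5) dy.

By the power rule, an antiderivative is F(y) = 2*y**6/3 - y**4/4 - 5*y**2/2 - 5*y.
Then F(4) - F(2) = (7820/3) - (56/3) = 2588.

2588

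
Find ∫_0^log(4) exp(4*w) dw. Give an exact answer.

Let u = exp(w), so du = exp(w) dw. When w = 0, u = 1; when w = log(4), u = 4.
The integral becomes ∫ u**3 du from 1 to 4, with antiderivative u**4/4.
Back in w: F(w) = exp(4*w)/4.
Then F(log(4)) - F(0) = (64) - (1/4) = 255/4.

255/4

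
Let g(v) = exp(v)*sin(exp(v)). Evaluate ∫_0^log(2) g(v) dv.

Let u = exp(v), so du = exp(v) dv. When v = 0, u = 1; when v = log(2), u = 2.
The integral becomes ∫ sin(u) du from 1 to 2, with antiderivative -cos(u).
Back in v: F(v) = -cos(exp(v)).
Then F(log(2)) - F(0) = (-cos(2)) - (-cos(1)) = -cos(2) + cos(1).

-cos(2) + cos(1)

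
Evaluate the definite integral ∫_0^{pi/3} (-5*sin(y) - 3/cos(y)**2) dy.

An antiderivative is F(y) = 5*cos(y) - 3*tan(y).
Then F(pi/3) - F(0) = (5/2 - 3*sqrt(3)) - (5) = -3*sqrt(3) - 5/2.

-3*sqrt(3) - 5/2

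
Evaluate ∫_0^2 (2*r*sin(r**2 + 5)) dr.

Let u = r**2 + 5, so du = 2*r dr. When r = 0, u = 5; when r = 2, u = 9.
The integral becomes ∫ sin(u) du from 5 to 9, with antiderivative -cos(u).
Back in r: F(r) = -cos(r**2 + 5).
Then F(2) - F(0) = (-cos(9)) - (-cos(5)) = cos(5) - cos(9).

cos(5) - cos(9)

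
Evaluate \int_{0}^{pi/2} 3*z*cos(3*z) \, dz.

Integrate by parts once (u = z, dv = 3*cos(3*z) dz).
An antiderivative is F(z) = z*sin(3*z) + cos(3*z)/3.
Then F(pi/2) - F(0) = (-pi/2) - (1/3) = -pi/2 - 1/3.

-pi/2 - 1/3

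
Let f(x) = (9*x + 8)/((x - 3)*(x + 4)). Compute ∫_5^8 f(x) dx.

-4*log(3) + 3*log(2) + 5*log(5)

Factor the denominator: x**2 + x - 12 = (x + 4)(x - 3).
Partial fractions: (9*x + 8)/((x - 3)*(x + 4)) = 4/(x + 4) + 5/(x - 3).
An antiderivative is F(x) = 5*log(x - 3) + 4*log(x + 4).
Then F(8) - F(5) = (4*log(3) + 8*log(2) + 5*log(5)) - (5*log(2) + 8*log(3)) = -4*log(3) + 3*log(2) + 5*log(5).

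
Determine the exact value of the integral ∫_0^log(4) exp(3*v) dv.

Let u = exp(v), so du = exp(v) dv. When v = 0, u = 1; when v = log(4), u = 4.
The integral becomes ∫ u**2 du from 1 to 4, with antiderivative u**3/3.
Back in v: F(v) = exp(3*v)/3.
Then F(log(4)) - F(0) = (64/3) - (1/3) = 21.

21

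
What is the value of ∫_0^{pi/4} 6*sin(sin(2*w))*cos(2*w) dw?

Let u = sin(2*w), so du = 2*cos(2*w) dw. When w = 0, u = 0; when w = pi/4, u = 1.
The integral becomes 3·∫ sin(u) du from 0 to 1, with antiderivative -3*cos(u).
Back in w: F(w) = -3*cos(sin(2*w)).
Then F(pi/4) - F(0) = (-3*cos(1)) - (-3) = 3 - 3*cos(1).

3 - 3*cos(1)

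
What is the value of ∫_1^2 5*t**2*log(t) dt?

Integrate by parts once (u = ln t, dv = 5*t**2 dt).
An antiderivative is F(t) = 5*t**3*(3*log(t) - 1)/9.
Then F(2) - F(1) = (-40/9 + 40*log(2)/3) - (-5/9) = -35/9 + 40*log(2)/3.

-35/9 + 40*log(2)/3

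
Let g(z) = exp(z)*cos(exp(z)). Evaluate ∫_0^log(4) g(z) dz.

-sin(1) + sin(4)

Let u = exp(z), so du = exp(z) dz. When z = 0, u = 1; when z = log(4), u = 4.
The integral becomes ∫ cos(u) du from 1 to 4, with antiderivative sin(u).
Back in z: F(z) = sin(exp(z)).
Then F(log(4)) - F(0) = (sin(4)) - (sin(1)) = -sin(1) + sin(4).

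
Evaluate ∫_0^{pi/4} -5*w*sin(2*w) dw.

Integrate by parts once (u = w, dv = -5*sin(2*w) dw).
An antiderivative is F(w) = 5*w*cos(2*w)/2 - 5*sin(2*w)/4.
Then F(pi/4) - F(0) = (-5/4) - (0) = -5/4.

-5/4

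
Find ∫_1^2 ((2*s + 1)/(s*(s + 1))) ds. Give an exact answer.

Factor the denominator: s**2 + s = (s + 1)s.
Partial fractions: (2*s + 1)/(s*(s + 1)) = 1/(s + 1) + 1/s.
An antiderivative is F(s) = log(s) + log(s + 1).
Then F(2) - F(1) = (log(6)) - (log(2)) = log(3).

log(3)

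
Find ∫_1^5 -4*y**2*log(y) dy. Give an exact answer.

Integrate by parts once (u = ln y, dv = -4*y**2 dy).
An antiderivative is F(y) = -4*y**3*(3*log(y) - 1)/9.
Then F(5) - F(1) = (500/9 - 500*log(5)/3) - (4/9) = 496/9 - 500*log(5)/3.

496/9 - 500*log(5)/3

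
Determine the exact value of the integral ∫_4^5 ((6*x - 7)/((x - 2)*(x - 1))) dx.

log(81/8)

Factor the denominator: x**2 - 3*x + 2 = (x - 1)(x - 2).
Partial fractions: (6*x - 7)/((x - 2)*(x - 1)) = 1/(x - 1) + 5/(x - 2).
An antiderivative is F(x) = 5*log(x - 2) + log(x - 1).
Then F(5) - F(4) = (2*log(2) + 5*log(3)) - (log(96)) = log(81/8).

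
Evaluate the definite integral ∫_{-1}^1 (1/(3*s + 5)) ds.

An antiderivative is F(s) = log(3*s + 5)/3.
Then F(1) - F(-1) = (log(2)) - (log(2)/3) = 2*log(2)/3.

2*log(2)/3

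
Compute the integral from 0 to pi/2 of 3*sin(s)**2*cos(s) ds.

1

Let u = sin(s), so du = cos(s) ds. When s = 0, u = 0; when s = pi/2, u = 1.
The integral becomes 3·∫ u**2 du from 0 to 1, with antiderivative u**3.
Back in s: F(s) = sin(s)**3.
Then F(pi/2) - F(0) = (1) - (0) = 1.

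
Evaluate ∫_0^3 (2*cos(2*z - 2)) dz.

sin(4) + sin(2)

Let u = 2*z - 2, so du = 2 dz. When z = 0, u = -2; when z = 3, u = 4.
The integral becomes ∫ cos(u) du from -2 to 4, with antiderivative sin(u).
Back in z: F(z) = sin(2*z - 2).
Then F(3) - F(0) = (sin(4)) - (-sin(2)) = sin(4) + sin(2).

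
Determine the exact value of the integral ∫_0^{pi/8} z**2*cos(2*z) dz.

Integrate by parts twice (u = z^2, dv = cos(2*z) dz).
An antiderivative is F(z) = z**2*sin(2*z)/2 + z*cos(2*z)/2 - sin(2*z)/4.
Then F(pi/8) - F(0) = (sqrt(2)*(-32 + pi**2 + 8*pi)/256) - (0) = sqrt(2)*(-32 + pi**2 + 8*pi)/256.

sqrt(2)*(-32 + pi**2 + 8*pi)/256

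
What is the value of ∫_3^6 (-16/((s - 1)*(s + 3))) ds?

Factor the denominator: s**2 + 2*s - 3 = (s + 3)(s - 1).
Partial fractions: -16/((s - 1)*(s + 3)) = 4/(s + 3) - 4/(s - 1).
An antiderivative is F(s) = -4*log(s - 1) + 4*log(s + 3).
Then F(6) - F(3) = (-4*log(5) + 8*log(3)) - (log(81)) = -4*log(5) + 4*log(3).

-4*log(5) + 4*log(3)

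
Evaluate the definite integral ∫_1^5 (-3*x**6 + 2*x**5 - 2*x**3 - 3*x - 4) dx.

-200464/7

By the power rule, an antiderivative is F(x) = -3*x**7/7 + x**6/3 - x**4/2 - 3*x**2/2 - 4*x.
Then F(5) - F(1) = (-601520/21) - (-128/21) = -200464/7.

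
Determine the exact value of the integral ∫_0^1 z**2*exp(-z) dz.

Integrate by parts twice (u = z^2, dv = exp(-z) dz).
An antiderivative is F(z) = (-z**2 - 2*z - 2)*exp(-z).
Then F(1) - F(0) = (-5*exp(-1)) - (-2) = 2 - 5*exp(-1).

2 - 5*exp(-1)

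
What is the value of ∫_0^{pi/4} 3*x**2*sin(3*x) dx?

-2/9 - sqrt(2)/9 + sqrt(2)*pi/12 + sqrt(2)*pi**2/32

Integrate by parts twice (u = x^2, dv = 3*sin(3*x) dx).
An antiderivative is F(x) = -x**2*cos(3*x) + 2*x*sin(3*x)/3 + 2*cos(3*x)/9.
Then F(pi/4) - F(0) = (sqrt(2)*(-32 + 24*pi + 9*pi**2)/288) - (2/9) = -2/9 - sqrt(2)/9 + sqrt(2)*pi/12 + sqrt(2)*pi**2/32.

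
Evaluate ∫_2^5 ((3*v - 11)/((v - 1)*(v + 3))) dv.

-5*log(5) + 11*log(2)

Factor the denominator: v**2 + 2*v - 3 = (v + 3)(v - 1).
Partial fractions: (3*v - 11)/((v - 1)*(v + 3)) = 5/(v + 3) - 2/(v - 1).
An antiderivative is F(v) = -2*log(v - 1) + 5*log(v + 3).
Then F(5) - F(2) = (11*log(2)) - (5*log(5)) = -5*log(5) + 11*log(2).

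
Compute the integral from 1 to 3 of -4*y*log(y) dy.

Integrate by parts once (u = ln y, dv = -4*y dy).
An antiderivative is F(y) = -y**2*(2*log(y) - 1).
Then F(3) - F(1) = (9 - 18*log(3)) - (1) = 8 - 18*log(3).

8 - 18*log(3)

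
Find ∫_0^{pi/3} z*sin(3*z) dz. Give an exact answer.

pi/9

Integrate by parts once (u = z, dv = sin(3*z) dz).
An antiderivative is F(z) = -z*cos(3*z)/3 + sin(3*z)/9.
Then F(pi/3) - F(0) = (pi/9) - (0) = pi/9.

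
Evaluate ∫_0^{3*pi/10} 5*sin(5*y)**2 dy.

Use the identity sin^2(5*y) = (1 - cos(10*y))/2.
An antiderivative is F(y) = 5*y/2 - sin(10*y)/4.
Then F(3*pi/10) - F(0) = (3*pi/4) - (0) = 3*pi/4.

3*pi/4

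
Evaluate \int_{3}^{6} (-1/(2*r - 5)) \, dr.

An antiderivative is F(r) = -log(2*r - 5)/2.
Then F(6) - F(3) = (-log(7)/2) - (0) = -log(7)/2.

-log(7)/2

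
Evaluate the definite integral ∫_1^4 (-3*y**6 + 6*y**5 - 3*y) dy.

By the power rule, an antiderivative is F(y) = -3*y**7/7 + y**6 - 3*y**2/2.
Then F(4) - F(1) = (-20648/7) - (-13/14) = -41283/14.

-41283/14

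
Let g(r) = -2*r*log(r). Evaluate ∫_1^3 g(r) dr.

Integrate by parts once (u = ln r, dv = -2*r dr).
An antiderivative is F(r) = -r**2*(2*log(r) - 1)/2.
Then F(3) - F(1) = (9/2 - 9*log(3)) - (1/2) = 4 - 9*log(3).

4 - 9*log(3)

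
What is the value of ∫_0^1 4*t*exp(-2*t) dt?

Integrate by parts once (u = t, dv = 4*exp(-2*t) dt).
An antiderivative is F(t) = (-2*t - 1)*exp(-2*t).
Then F(1) - F(0) = (-3*exp(-2)) - (-1) = 1 - 3*exp(-2).

1 - 3*exp(-2)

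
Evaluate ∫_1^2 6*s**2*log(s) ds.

Integrate by parts once (u = ln s, dv = 6*s**2 ds).
An antiderivative is F(s) = 2*s**3*(3*log(s) - 1)/3.
Then F(2) - F(1) = (-16/3 + 16*log(2)) - (-2/3) = -14/3 + 16*log(2).

-14/3 + 16*log(2)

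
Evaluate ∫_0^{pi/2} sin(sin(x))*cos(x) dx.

1 - cos(1)

Let u = sin(x), so du = cos(x) dx. When x = 0, u = 0; when x = pi/2, u = 1.
The integral becomes ∫ sin(u) du from 0 to 1, with antiderivative -cos(u).
Back in x: F(x) = -cos(sin(x)).
Then F(pi/2) - F(0) = (-cos(1)) - (-1) = 1 - cos(1).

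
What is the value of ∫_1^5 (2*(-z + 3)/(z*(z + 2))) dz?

Factor the denominator: z**2 + 2*z = (z + 2)z.
Partial fractions: 2*(-z + 3)/(z*(z + 2)) = -5/(z + 2) + 3/z.
An antiderivative is F(z) = 3*log(z) - 5*log(z + 2).
Then F(5) - F(1) = (-5*log(7) + 3*log(5)) - (-5*log(3)) = -5*log(7) + 3*log(5) + 5*log(3).

-5*log(7) + 3*log(5) + 5*log(3)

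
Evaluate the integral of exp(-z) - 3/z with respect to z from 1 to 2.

An antiderivative is F(z) = -3*log(z) - exp(-z).
Then F(2) - F(1) = (-3*log(2) - exp(-2)) - (-exp(-1)) = -3*log(2) - exp(-2) + exp(-1).

-3*log(2) - exp(-2) + exp(-1)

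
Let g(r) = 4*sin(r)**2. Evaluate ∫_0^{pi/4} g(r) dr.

Use the identity sin^2(r) = (1 - cos(2*r))/2.
An antiderivative is F(r) = 2*r - sin(2*r).
Then F(pi/4) - F(0) = (-1 + pi/2) - (0) = -1 + pi/2.

-1 + pi/2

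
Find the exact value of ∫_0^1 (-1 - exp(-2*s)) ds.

An antiderivative is F(s) = -s + exp(-2*s)/2.
Then F(1) - F(0) = (-1 + exp(-2)/2) - (1/2) = -3/2 + exp(-2)/2.

-3/2 + exp(-2)/2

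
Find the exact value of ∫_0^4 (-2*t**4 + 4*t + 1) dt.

By the power rule, an antiderivative is F(t) = -2*t**5/5 + 2*t**2 + t.
Then F(4) - F(0) = (-1868/5) - (0) = -1868/5.

-1868/5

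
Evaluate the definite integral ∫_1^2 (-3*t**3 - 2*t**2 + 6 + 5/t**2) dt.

-89/12

By the power rule, an antiderivative is F(t) = -3*t**4/4 - 2*t**3/3 + 6*t - 5/t.
Then F(2) - F(1) = (-47/6) - (-5/12) = -89/12.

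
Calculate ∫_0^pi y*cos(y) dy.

Integrate by parts once (u = y, dv = cos(y) dy).
An antiderivative is F(y) = y*sin(y) + cos(y).
Then F(pi) - F(0) = (-1) - (1) = -2.

-2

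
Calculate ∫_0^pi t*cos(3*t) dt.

-2/9

Integrate by parts once (u = t, dv = cos(3*t) dt).
An antiderivative is F(t) = t*sin(3*t)/3 + cos(3*t)/9.
Then F(pi) - F(0) = (-1/9) - (1/9) = -2/9.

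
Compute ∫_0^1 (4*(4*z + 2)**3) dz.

Let u = 4*z + 2, so du = 4 dz. When z = 0, u = 2; when z = 1, u = 6.
The integral becomes ∫ u**3 du from 2 to 6, with antiderivative u**4/4.
Back in z: F(z) = (4*z + 2)**4/4.
Then F(1) - F(0) = (324) - (4) = 320.

320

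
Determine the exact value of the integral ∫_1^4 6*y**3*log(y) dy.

-765/8 + 768*log(2)

Integrate by parts once (u = ln y, dv = 6*y**3 dy).
An antiderivative is F(y) = 3*y**4*(4*log(y) - 1)/8.
Then F(4) - F(1) = (-96 + 768*log(2)) - (-3/8) = -765/8 + 768*log(2).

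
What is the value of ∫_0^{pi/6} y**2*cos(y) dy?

-1 + pi**2/72 + sqrt(3)*pi/6

Integrate by parts twice (u = y^2, dv = cos(y) dy).
An antiderivative is F(y) = y**2*sin(y) + 2*y*cos(y) - 2*sin(y).
Then F(pi/6) - F(0) = (-1 + pi**2/72 + sqrt(3)*pi/6) - (0) = -1 + pi**2/72 + sqrt(3)*pi/6.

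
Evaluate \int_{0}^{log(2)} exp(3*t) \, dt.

7/3

Let u = exp(t), so du = exp(t) dt. When t = 0, u = 1; when t = log(2), u = 2.
The integral becomes ∫ u**2 du from 1 to 2, with antiderivative u**3/3.
Back in t: F(t) = exp(3*t)/3.
Then F(log(2)) - F(0) = (8/3) - (1/3) = 7/3.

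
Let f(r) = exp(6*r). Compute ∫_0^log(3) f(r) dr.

364/3

Let u = exp(r), so du = exp(r) dr. When r = 0, u = 1; when r = log(3), u = 3.
The integral becomes ∫ u**5 du from 1 to 3, with antiderivative u**6/6.
Back in r: F(r) = exp(6*r)/6.
Then F(log(3)) - F(0) = (243/2) - (1/6) = 364/3.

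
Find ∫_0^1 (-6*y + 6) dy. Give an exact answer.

By the power rule, an antiderivative is F(y) = -3*y**2 + 6*y.
Then F(1) - F(0) = (3) - (0) = 3.

3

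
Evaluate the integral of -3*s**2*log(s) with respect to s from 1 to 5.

Integrate by parts once (u = ln s, dv = -3*s**2 ds).
An antiderivative is F(s) = -s**3*(3*log(s) - 1)/3.
Then F(5) - F(1) = (125/3 - 125*log(5)) - (1/3) = 124/3 - 125*log(5).

124/3 - 125*log(5)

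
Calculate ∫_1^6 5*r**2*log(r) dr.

Integrate by parts once (u = ln r, dv = 5*r**2 dr).
An antiderivative is F(r) = 5*r**3*(3*log(r) - 1)/9.
Then F(6) - F(1) = (-120 + 360*log(2) + 360*log(3)) - (-5/9) = -1075/9 + 360*log(2) + 360*log(3).

-1075/9 + 360*log(2) + 360*log(3)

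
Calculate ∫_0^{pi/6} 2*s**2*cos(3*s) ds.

Integrate by parts twice (u = s^2, dv = 2*cos(3*s) ds).
An antiderivative is F(s) = 2*s**2*sin(3*s)/3 + 4*s*cos(3*s)/9 - 4*sin(3*s)/27.
Then F(pi/6) - F(0) = (-4/27 + pi**2/54) - (0) = -4/27 + pi**2/54.

-4/27 + pi**2/54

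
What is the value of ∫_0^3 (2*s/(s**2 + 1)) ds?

log(10)

Let u = s**2 + 1, so du = 2*s ds. When s = 0, u = 1; when s = 3, u = 10.
The integral becomes ∫ 1/u du from 1 to 10, with antiderivative log(u).
Back in s: F(s) = log(s**2 + 1).
Then F(3) - F(0) = (log(10)) - (0) = log(10).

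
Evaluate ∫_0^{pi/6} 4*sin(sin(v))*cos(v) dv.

Let u = sin(v), so du = cos(v) dv. When v = 0, u = 0; when v = pi/6, u = 1/2.
The integral becomes 4·∫ sin(u) du from 0 to 1/2, with antiderivative -4*cos(u).
Back in v: F(v) = -4*cos(sin(v)).
Then F(pi/6) - F(0) = (-4*cos(1/2)) - (-4) = 4 - 4*cos(1/2).

4 - 4*cos(1/2)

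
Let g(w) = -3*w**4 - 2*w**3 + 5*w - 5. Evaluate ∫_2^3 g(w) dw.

By the power rule, an antiderivative is F(w) = -3*w**5/5 - w**4/2 + 5*w**2/2 - 5*w.
Then F(3) - F(2) = (-894/5) - (-136/5) = -758/5.

-758/5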